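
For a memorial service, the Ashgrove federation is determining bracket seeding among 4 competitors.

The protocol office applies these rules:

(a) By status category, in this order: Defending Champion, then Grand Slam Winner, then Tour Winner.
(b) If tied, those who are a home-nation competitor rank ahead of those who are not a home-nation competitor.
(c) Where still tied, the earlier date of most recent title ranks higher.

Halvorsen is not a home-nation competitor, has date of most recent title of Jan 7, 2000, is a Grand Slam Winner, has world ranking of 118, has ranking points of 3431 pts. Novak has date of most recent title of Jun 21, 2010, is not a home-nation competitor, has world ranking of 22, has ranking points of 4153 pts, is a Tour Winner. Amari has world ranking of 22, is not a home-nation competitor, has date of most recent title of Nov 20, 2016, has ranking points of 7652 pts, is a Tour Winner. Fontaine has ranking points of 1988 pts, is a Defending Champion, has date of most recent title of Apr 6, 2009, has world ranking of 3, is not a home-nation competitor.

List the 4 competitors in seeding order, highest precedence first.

By status category: Fontaine (Defending Champion); then Halvorsen (Grand Slam Winner); then Novak and Amari (Tour Winner).
Novak and Amari are each not a home-nation competitor, so the next rule applies.
Among Novak and Amari, by date of most recent title (earlier first): Novak (Jun 21, 2010) before Amari (Nov 20, 2016).
Full order: Fontaine, Halvorsen, Novak, Amari.

Fontaine, Halvorsen, Novak, Amari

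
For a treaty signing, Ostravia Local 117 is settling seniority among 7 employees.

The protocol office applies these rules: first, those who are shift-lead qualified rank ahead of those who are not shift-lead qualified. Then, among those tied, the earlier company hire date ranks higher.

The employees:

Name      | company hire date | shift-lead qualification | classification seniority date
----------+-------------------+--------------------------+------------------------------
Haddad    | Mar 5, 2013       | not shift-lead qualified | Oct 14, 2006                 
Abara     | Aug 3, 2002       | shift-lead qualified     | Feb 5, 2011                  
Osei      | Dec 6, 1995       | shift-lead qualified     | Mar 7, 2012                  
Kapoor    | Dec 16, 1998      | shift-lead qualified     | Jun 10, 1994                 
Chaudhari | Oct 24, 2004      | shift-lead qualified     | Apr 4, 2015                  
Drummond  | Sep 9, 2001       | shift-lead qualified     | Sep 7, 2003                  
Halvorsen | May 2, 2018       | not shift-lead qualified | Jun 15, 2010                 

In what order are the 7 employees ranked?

Osei, Kapoor, Drummond, Abara, Chaudhari, Haddad, Halvorsen

By the first rule: Osei, Kapoor, Drummond, Abara and Chaudhari (each shift-lead qualified); then Haddad and Halvorsen (both not shift-lead qualified).
Among Osei, Kapoor, Drummond, Abara and Chaudhari, by company hire date (earlier first): Osei (Dec 6, 1995) before Kapoor (Dec 16, 1998) before Drummond (Sep 9, 2001) before Abara (Aug 3, 2002) before Chaudhari (Oct 24, 2004).
Among Haddad and Halvorsen, by company hire date (earlier first): Haddad (Mar 5, 2013) before Halvorsen (May 2, 2018).
Full order: Osei, Kapoor, Drummond, Abara, Chaudhari, Haddad, Halvorsen.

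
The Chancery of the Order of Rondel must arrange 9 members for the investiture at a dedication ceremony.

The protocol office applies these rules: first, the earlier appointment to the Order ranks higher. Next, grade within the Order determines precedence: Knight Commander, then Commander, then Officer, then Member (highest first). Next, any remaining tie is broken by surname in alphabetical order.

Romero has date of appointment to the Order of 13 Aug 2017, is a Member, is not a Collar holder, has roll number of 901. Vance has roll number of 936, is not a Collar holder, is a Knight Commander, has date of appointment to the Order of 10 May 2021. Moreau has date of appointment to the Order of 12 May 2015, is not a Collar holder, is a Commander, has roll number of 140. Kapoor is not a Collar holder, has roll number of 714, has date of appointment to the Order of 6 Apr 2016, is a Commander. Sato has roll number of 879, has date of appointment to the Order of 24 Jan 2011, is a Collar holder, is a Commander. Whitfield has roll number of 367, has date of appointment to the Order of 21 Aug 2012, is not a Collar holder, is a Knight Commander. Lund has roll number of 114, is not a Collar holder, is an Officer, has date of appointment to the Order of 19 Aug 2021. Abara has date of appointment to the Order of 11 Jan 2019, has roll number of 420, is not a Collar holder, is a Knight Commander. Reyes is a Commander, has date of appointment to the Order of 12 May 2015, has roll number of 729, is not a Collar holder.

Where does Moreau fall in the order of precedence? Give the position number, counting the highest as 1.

3

By date of appointment to the Order (earlier first): Sato (24 Jan 2011); then Whitfield (21 Aug 2012); then Moreau and Reyes (both 12 May 2015); then Kapoor (6 Apr 2016); then Romero (13 Aug 2017); then Abara (11 Jan 2019); then Vance (10 May 2021); then Lund (19 Aug 2021).
Moreau and Reyes are each Commander, so the next rule applies.
Among Moreau and Reyes, alphabetically by surname: Moreau before Reyes.
Order: Sato, Whitfield, Moreau, Reyes, Kapoor, Romero, Abara, Vance, Lund. So position 3.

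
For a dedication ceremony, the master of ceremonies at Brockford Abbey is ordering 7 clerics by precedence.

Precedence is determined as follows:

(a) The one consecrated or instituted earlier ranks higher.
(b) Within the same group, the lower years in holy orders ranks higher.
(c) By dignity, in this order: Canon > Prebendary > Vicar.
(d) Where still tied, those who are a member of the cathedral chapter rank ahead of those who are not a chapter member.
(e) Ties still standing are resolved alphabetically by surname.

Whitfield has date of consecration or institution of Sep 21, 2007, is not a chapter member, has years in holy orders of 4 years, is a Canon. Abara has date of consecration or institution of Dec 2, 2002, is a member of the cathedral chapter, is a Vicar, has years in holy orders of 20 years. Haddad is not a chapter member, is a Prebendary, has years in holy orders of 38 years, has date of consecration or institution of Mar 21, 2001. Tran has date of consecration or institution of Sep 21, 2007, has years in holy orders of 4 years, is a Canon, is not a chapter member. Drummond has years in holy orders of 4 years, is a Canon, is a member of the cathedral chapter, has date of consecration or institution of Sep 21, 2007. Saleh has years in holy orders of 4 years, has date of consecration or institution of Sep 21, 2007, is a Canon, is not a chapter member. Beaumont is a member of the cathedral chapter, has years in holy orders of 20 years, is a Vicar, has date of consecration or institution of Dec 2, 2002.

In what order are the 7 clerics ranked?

Haddad, Abara, Beaumont, Drummond, Saleh, Tran, Whitfield

By date of consecration or institution (earlier first): Haddad (Mar 21, 2001); then Abara and Beaumont (both Dec 2, 2002); then Drummond, Saleh, Tran and Whitfield (each Sep 21, 2007).
Abara and Beaumont both have years in holy orders 20 years, so the next rule applies.
Abara and Beaumont are each Vicar, so the next rule applies.
Abara and Beaumont are each a member of the cathedral chapter, so the next rule applies.
Among Abara and Beaumont, alphabetically by surname: Abara before Beaumont.
Drummond, Saleh, Tran and Whitfield all have years in holy orders 4 years, so the next rule applies.
Drummond, Saleh, Tran and Whitfield are each Canon, so the next rule applies.
Among Drummond, Saleh, Tran and Whitfield, a member of the cathedral chapter before not a chapter member: Drummond (a member of the cathedral chapter) before Saleh, Tran and Whitfield (not a chapter member).
Among Saleh, Tran and Whitfield, alphabetically by surname: Saleh before Tran before Whitfield.
Full order: Haddad, Abara, Beaumont, Drummond, Saleh, Tran, Whitfield.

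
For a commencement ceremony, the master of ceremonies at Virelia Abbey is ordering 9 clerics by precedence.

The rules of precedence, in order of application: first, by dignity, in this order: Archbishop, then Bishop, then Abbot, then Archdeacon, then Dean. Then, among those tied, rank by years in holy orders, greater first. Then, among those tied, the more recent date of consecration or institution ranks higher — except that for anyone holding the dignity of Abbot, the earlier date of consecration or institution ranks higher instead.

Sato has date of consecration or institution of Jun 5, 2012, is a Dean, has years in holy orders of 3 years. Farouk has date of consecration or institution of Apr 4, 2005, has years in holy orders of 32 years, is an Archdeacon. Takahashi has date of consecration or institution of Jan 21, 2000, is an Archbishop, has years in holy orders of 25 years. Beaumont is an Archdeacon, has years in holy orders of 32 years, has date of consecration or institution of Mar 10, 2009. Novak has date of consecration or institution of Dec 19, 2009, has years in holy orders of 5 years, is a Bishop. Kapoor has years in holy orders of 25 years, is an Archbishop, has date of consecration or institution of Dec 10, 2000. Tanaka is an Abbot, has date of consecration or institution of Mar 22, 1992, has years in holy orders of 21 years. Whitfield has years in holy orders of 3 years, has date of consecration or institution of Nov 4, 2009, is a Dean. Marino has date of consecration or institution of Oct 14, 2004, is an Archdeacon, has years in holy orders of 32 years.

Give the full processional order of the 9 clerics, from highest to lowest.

By dignity: Kapoor and Takahashi (Archbishop); then Novak (Bishop); then Tanaka (Abbot); then Beaumont, Farouk and Marino (Archdeacon); then Sato and Whitfield (Dean).
Kapoor and Takahashi both have years in holy orders 25 years, so the next rule applies.
Among Kapoor and Takahashi, by date of consecration or institution (later first): Kapoor (Dec 10, 2000) before Takahashi (Jan 21, 2000).
Beaumont, Farouk and Marino all have years in holy orders 32 years, so the next rule applies.
Among Beaumont, Farouk and Marino, by date of consecration or institution (later first): Beaumont (Mar 10, 2009) before Farouk (Apr 4, 2005) before Marino (Oct 14, 2004).
Sato and Whitfield both have years in holy orders 3 years, so the next rule applies.
Among Sato and Whitfield, by date of consecration or institution (later first): Sato (Jun 5, 2012) before Whitfield (Nov 4, 2009).
Full order: Kapoor, Takahashi, Novak, Tanaka, Beaumont, Farouk, Marino, Sato, Whitfield.

Kapoor, Takahashi, Novak, Tanaka, Beaumont, Farouk, Marino, Sato, Whitfield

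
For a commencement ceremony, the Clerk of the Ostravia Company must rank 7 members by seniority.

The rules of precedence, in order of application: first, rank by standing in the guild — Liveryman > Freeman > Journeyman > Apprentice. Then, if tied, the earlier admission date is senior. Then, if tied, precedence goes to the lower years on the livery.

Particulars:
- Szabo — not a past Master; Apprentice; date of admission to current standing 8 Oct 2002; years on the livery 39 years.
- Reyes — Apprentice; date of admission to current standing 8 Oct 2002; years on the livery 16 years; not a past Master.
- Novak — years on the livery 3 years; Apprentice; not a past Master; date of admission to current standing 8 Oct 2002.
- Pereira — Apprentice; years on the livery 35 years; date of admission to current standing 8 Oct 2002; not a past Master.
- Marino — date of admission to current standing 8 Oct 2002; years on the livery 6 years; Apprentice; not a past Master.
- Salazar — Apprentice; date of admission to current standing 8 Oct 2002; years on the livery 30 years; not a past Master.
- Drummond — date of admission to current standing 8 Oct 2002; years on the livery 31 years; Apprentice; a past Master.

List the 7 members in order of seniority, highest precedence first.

Novak, Marino, Reyes, Salazar, Drummond, Pereira, Szabo

By standing in the guild: Novak, Marino, Reyes, Salazar, Drummond, Pereira and Szabo (Apprentice).
Novak, Marino, Reyes, Salazar, Drummond, Pereira and Szabo all have date of admission to current standing 8 Oct 2002, so the next rule applies.
Among Novak, Marino, Reyes, Salazar, Drummond, Pereira and Szabo, by years on the livery (lower first): Novak (3 years) before Marino (6 years) before Reyes (16 years) before Salazar (30 years) before Drummond (31 years) before Pereira (35 years) before Szabo (39 years).
Full order: Novak, Marino, Reyes, Salazar, Drummond, Pereira, Szabo.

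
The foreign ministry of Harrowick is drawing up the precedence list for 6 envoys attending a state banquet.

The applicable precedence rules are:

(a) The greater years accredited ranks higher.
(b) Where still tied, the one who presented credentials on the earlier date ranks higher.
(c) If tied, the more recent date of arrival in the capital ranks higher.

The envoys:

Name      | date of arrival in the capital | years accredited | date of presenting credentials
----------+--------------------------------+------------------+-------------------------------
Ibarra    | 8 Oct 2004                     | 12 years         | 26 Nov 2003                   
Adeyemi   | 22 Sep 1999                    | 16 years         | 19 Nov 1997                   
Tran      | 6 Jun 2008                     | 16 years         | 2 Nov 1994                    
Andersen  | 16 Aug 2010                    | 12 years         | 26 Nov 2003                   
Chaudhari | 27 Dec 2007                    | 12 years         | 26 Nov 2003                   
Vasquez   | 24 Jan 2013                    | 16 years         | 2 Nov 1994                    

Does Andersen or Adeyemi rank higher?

Adeyemi

By years accredited (higher first): Vasquez, Tran and Adeyemi (each 16 years); then Andersen, Chaudhari and Ibarra (each 12 years).
Among Vasquez, Tran and Adeyemi, by date of presenting credentials (earlier first): Vasquez and Tran (2 Nov 1994) before Adeyemi (19 Nov 1997).
Among Vasquez and Tran, by date of arrival in the capital (later first): Vasquez (24 Jan 2013) before Tran (6 Jun 2008).
Andersen, Chaudhari and Ibarra all have date of presenting credentials 26 Nov 2003, so the next rule applies.
Among Andersen, Chaudhari and Ibarra, by date of arrival in the capital (later first): Andersen (16 Aug 2010) before Chaudhari (27 Dec 2007) before Ibarra (8 Oct 2004).
So Adeyemi takes precedence.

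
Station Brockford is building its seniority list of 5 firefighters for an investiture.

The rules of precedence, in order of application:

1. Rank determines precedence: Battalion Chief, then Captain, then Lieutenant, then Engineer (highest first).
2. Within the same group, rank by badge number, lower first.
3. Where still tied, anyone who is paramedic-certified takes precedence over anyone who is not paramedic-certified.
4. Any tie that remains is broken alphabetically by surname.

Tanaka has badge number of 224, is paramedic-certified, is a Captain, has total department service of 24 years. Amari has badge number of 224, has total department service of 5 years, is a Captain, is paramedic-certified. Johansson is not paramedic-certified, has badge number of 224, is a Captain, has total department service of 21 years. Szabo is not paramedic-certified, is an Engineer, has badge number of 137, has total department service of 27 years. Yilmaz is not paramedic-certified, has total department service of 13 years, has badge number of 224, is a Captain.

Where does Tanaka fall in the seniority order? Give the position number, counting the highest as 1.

2

By rank: Amari, Tanaka, Johansson and Yilmaz (Captain); then Szabo (Engineer).
Amari, Tanaka, Johansson and Yilmaz all have badge number 224, so the next rule applies.
Among Amari, Tanaka, Johansson and Yilmaz, paramedic-certified before not paramedic-certified: Amari and Tanaka (paramedic-certified) before Johansson and Yilmaz (not paramedic-certified).
Among Amari and Tanaka, alphabetically by surname: Amari before Tanaka.
Among Johansson and Yilmaz, alphabetically by surname: Johansson before Yilmaz.
Order: Amari, Tanaka, Johansson, Yilmaz, Szabo. So position 2.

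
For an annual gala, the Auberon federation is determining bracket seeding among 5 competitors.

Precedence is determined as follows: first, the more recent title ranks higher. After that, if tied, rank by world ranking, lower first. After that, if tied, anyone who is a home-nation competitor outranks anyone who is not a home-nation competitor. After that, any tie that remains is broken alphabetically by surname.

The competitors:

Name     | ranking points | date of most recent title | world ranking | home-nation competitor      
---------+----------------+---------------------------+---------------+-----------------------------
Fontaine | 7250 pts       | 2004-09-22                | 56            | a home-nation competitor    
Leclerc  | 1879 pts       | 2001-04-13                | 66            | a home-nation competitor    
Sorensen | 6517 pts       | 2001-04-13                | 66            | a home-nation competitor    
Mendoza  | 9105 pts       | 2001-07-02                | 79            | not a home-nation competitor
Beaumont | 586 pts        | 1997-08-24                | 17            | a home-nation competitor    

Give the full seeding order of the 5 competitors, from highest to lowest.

Fontaine, Mendoza, Leclerc, Sorensen, Beaumont

By date of most recent title (later first): Fontaine (2004-09-22); then Mendoza (2001-07-02); then Leclerc and Sorensen (both 2001-04-13); then Beaumont (1997-08-24).
Leclerc and Sorensen both have world ranking 66, so the next rule applies.
Leclerc and Sorensen are each a home-nation competitor, so the next rule applies.
Among Leclerc and Sorensen, alphabetically by surname: Leclerc before Sorensen.
Full order: Fontaine, Mendoza, Leclerc, Sorensen, Beaumont.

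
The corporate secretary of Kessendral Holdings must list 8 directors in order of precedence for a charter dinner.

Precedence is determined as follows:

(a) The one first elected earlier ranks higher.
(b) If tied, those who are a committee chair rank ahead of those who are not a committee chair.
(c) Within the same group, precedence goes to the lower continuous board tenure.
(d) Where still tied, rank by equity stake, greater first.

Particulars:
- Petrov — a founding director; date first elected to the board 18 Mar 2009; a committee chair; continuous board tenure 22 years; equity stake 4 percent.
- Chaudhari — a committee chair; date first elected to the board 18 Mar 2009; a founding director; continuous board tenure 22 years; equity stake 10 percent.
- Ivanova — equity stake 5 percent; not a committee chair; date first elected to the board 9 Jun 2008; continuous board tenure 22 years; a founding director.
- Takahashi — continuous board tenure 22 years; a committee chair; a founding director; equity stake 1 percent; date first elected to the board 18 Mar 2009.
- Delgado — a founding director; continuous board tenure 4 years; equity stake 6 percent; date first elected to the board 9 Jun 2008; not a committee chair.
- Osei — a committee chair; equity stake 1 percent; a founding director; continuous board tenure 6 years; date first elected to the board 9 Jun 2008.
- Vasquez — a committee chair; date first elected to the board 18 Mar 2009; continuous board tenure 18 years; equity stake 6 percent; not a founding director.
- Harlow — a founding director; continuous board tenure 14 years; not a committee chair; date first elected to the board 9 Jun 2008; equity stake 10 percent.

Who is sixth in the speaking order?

By date first elected to the board (earlier first): Osei, Delgado, Harlow and Ivanova (each 9 Jun 2008); then Vasquez, Chaudhari, Petrov and Takahashi (each 18 Mar 2009).
Among Osei, Delgado, Harlow and Ivanova, a committee chair before not a committee chair: Osei (a committee chair) before Delgado, Harlow and Ivanova (not a committee chair).
Among Delgado, Harlow and Ivanova, by continuous board tenure (lower first): Delgado (4 years) before Harlow (14 years) before Ivanova (22 years).
Vasquez, Chaudhari, Petrov and Takahashi are each a committee chair, so the next rule applies.
Among Vasquez, Chaudhari, Petrov and Takahashi, by continuous board tenure (lower first): Vasquez (18 years) before Chaudhari, Petrov and Takahashi (22 years).
Among Chaudhari, Petrov and Takahashi, by equity stake (higher first): Chaudhari (10 percent) before Petrov (4 percent) before Takahashi (1 percent).
Order: Osei, Delgado, Harlow, Ivanova, Vasquez, Chaudhari, Petrov, Takahashi.

Chaudhari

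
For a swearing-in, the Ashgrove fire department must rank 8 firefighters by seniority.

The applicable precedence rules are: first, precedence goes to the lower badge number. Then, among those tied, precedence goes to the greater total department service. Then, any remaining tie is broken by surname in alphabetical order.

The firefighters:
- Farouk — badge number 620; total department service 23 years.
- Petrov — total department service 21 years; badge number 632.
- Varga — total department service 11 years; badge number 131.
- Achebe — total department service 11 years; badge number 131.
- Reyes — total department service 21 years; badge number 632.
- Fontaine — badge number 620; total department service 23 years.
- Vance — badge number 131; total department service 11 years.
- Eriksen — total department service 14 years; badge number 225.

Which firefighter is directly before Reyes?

By badge number (lower first): Achebe, Vance and Varga (each 131); then Eriksen (225); then Farouk and Fontaine (both 620); then Petrov and Reyes (both 632).
Achebe, Vance and Varga all have total department service 11 years, so the next rule applies.
Among Achebe, Vance and Varga, alphabetically by surname: Achebe before Vance before Varga.
Farouk and Fontaine both have total department service 23 years, so the next rule applies.
Among Farouk and Fontaine, alphabetically by surname: Farouk before Fontaine.
Petrov and Reyes both have total department service 21 years, so the next rule applies.
Among Petrov and Reyes, alphabetically by surname: Petrov before Reyes.
Order: Achebe, Vance, Varga, Eriksen, Farouk, Fontaine, Petrov, Reyes.

Petrov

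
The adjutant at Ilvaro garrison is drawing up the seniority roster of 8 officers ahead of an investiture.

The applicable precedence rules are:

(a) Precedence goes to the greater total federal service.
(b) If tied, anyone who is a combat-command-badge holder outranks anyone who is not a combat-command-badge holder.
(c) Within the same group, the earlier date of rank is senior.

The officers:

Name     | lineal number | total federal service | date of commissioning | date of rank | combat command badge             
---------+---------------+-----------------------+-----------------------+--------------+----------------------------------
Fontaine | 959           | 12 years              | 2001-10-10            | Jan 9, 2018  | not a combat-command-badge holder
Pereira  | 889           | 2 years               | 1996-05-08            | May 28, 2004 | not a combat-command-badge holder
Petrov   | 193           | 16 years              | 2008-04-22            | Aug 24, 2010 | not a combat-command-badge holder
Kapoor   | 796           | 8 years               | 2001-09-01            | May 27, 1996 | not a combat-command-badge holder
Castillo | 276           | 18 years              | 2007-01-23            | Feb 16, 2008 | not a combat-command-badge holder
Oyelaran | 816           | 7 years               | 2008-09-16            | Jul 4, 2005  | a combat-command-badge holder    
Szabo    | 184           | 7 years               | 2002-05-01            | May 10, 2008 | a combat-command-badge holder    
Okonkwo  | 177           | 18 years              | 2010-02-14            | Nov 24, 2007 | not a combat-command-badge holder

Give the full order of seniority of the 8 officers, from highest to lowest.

By total federal service (higher first): Okonkwo and Castillo (both 18 years); then Petrov (16 years); then Fontaine (12 years); then Kapoor (8 years); then Oyelaran and Szabo (both 7 years); then Pereira (2 years).
Okonkwo and Castillo are each not a combat-command-badge holder, so the next rule applies.
Among Okonkwo and Castillo, by date of rank (earlier first): Okonkwo (Nov 24, 2007) before Castillo (Feb 16, 2008).
Oyelaran and Szabo are each a combat-command-badge holder, so the next rule applies.
Among Oyelaran and Szabo, by date of rank (earlier first): Oyelaran (Jul 4, 2005) before Szabo (May 10, 2008).
Full order: Okonkwo, Castillo, Petrov, Fontaine, Kapoor, Oyelaran, Szabo, Pereira.

Okonkwo, Castillo, Petrov, Fontaine, Kapoor, Oyelaran, Szabo, Pereira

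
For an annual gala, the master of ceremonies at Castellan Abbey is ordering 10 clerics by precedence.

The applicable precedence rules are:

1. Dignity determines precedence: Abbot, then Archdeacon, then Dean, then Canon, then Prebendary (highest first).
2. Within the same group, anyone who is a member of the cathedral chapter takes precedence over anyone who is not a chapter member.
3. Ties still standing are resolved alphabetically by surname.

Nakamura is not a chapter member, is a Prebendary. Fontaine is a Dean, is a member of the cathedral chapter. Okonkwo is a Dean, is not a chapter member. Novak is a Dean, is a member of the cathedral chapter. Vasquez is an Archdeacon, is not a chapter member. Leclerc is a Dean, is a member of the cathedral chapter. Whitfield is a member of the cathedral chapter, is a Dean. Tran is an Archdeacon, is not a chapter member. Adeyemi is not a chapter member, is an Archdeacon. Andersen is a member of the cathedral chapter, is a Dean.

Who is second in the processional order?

Tran

By dignity: Adeyemi, Tran and Vasquez (Archdeacon); then Andersen, Fontaine, Leclerc, Novak, Whitfield and Okonkwo (Dean); then Nakamura (Prebendary).
Adeyemi, Tran and Vasquez are each not a chapter member, so the next rule applies.
Among Adeyemi, Tran and Vasquez, alphabetically by surname: Adeyemi before Tran before Vasquez.
Among Andersen, Fontaine, Leclerc, Novak, Whitfield and Okonkwo, a member of the cathedral chapter before not a chapter member: Andersen, Fontaine, Leclerc, Novak and Whitfield (a member of the cathedral chapter) before Okonkwo (not a chapter member).
Among Andersen, Fontaine, Leclerc, Novak and Whitfield, alphabetically by surname: Andersen before Fontaine before Leclerc before Novak before Whitfield.
Order: Adeyemi, Tran, Vasquez, Andersen, Fontaine, Leclerc, Novak, Whitfield, Okonkwo, Nakamura.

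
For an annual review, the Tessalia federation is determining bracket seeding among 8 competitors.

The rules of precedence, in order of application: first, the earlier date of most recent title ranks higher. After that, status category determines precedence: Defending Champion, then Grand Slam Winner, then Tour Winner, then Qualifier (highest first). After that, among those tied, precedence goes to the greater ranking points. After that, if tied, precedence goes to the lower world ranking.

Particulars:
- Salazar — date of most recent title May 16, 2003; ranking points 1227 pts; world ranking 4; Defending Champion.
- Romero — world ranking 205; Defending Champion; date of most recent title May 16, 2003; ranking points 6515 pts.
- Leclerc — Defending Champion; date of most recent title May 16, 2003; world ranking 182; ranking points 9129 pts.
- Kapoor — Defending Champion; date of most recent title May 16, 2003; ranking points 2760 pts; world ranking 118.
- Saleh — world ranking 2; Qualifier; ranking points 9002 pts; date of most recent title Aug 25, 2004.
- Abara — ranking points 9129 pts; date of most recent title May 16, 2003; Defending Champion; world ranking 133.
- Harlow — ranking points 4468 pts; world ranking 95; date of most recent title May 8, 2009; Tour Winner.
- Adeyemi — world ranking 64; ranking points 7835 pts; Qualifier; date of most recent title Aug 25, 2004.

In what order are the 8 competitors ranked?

Abara, Leclerc, Romero, Kapoor, Salazar, Saleh, Adeyemi, Harlow

By date of most recent title (earlier first): Abara, Leclerc, Romero, Kapoor and Salazar (each May 16, 2003); then Saleh and Adeyemi (both Aug 25, 2004); then Harlow (May 8, 2009).
Abara, Leclerc, Romero, Kapoor and Salazar are each Defending Champion, so the next rule applies.
Among Abara, Leclerc, Romero, Kapoor and Salazar, by ranking points (higher first): Abara and Leclerc (9129 pts) before Romero (6515 pts) before Kapoor (2760 pts) before Salazar (1227 pts).
Among Abara and Leclerc, by world ranking (lower first): Abara (133) before Leclerc (182).
Saleh and Adeyemi are each Qualifier, so the next rule applies.
Among Saleh and Adeyemi, by ranking points (higher first): Saleh (9002 pts) before Adeyemi (7835 pts).
Full order: Abara, Leclerc, Romero, Kapoor, Salazar, Saleh, Adeyemi, Harlow.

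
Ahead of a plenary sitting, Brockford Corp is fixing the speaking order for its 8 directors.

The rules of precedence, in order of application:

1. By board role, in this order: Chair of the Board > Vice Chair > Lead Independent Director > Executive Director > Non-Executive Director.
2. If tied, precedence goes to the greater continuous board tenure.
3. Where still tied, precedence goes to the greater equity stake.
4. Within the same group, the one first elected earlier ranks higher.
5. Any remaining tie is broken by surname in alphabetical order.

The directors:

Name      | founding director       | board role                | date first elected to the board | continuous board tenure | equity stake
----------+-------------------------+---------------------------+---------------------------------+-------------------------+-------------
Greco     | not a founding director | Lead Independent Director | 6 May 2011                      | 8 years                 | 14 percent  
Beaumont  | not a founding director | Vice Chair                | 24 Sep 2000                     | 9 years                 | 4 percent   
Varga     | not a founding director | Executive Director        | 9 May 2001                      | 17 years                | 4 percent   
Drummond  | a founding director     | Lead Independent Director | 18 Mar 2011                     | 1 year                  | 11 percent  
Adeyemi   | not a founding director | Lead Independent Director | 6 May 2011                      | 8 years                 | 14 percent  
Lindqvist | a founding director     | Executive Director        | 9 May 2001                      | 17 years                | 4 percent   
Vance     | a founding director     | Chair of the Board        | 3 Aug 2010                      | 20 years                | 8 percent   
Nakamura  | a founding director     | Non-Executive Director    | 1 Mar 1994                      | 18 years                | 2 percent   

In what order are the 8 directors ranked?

Vance, Beaumont, Adeyemi, Greco, Drummond, Lindqvist, Varga, Nakamura

By board role: Vance (Chair of the Board); then Beaumont (Vice Chair); then Adeyemi, Greco and Drummond (Lead Independent Director); then Lindqvist and Varga (Executive Director); then Nakamura (Non-Executive Director).
Among Adeyemi, Greco and Drummond, by continuous board tenure (higher first): Adeyemi and Greco (8 years) before Drummond (1 year).
Adeyemi and Greco both have equity stake 14 percent, so the next rule applies.
Adeyemi and Greco both have date first elected to the board 6 May 2011, so the next rule applies.
Among Adeyemi and Greco, alphabetically by surname: Adeyemi before Greco.
Lindqvist and Varga both have continuous board tenure 17 years, so the next rule applies.
Lindqvist and Varga both have equity stake 4 percent, so the next rule applies.
Lindqvist and Varga both have date first elected to the board 9 May 2001, so the next rule applies.
Among Lindqvist and Varga, alphabetically by surname: Lindqvist before Varga.
Full order: Vance, Beaumont, Adeyemi, Greco, Drummond, Lindqvist, Varga, Nakamura.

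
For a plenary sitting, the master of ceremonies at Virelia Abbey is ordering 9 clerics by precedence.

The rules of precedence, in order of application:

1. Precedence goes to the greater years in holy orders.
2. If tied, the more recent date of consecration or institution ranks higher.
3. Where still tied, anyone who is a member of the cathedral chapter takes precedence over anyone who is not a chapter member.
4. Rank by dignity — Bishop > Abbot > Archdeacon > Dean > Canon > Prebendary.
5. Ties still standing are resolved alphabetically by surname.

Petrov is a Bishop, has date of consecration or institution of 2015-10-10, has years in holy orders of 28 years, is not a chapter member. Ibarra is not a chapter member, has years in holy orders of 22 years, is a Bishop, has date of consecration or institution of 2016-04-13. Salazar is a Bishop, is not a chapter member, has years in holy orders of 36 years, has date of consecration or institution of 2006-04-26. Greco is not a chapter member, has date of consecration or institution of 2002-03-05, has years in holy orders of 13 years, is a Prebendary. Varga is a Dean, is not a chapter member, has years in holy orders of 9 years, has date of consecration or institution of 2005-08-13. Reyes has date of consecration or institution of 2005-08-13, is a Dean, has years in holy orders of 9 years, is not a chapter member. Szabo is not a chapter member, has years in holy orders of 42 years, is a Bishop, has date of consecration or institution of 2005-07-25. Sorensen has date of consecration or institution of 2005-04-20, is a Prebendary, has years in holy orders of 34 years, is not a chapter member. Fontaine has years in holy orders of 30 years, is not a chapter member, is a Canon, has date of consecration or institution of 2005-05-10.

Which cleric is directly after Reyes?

Varga

By years in holy orders (higher first): Szabo (42 years); then Salazar (36 years); then Sorensen (34 years); then Fontaine (30 years); then Petrov (28 years); then Ibarra (22 years); then Greco (13 years); then Reyes and Varga (both 9 years).
Reyes and Varga both have date of consecration or institution 2005-08-13, so the next rule applies.
Reyes and Varga are each not a chapter member, so the next rule applies.
Reyes and Varga are each Dean, so the next rule applies.
Among Reyes and Varga, alphabetically by surname: Reyes before Varga.
Order: Szabo, Salazar, Sorensen, Fontaine, Petrov, Ibarra, Greco, Reyes, Varga.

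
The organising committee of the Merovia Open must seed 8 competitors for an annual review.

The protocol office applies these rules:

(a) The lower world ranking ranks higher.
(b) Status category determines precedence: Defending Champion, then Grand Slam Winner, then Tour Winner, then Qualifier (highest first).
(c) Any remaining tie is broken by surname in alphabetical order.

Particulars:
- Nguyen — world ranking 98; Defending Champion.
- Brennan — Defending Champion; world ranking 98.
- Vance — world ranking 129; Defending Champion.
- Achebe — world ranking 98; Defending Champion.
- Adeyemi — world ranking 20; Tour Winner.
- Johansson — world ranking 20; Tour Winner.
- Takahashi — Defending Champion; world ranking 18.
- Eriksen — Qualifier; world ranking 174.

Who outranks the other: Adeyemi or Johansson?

Adeyemi

By world ranking (lower first): Takahashi (18); then Adeyemi and Johansson (both 20); then Achebe, Brennan and Nguyen (each 98); then Vance (129); then Eriksen (174).
Adeyemi and Johansson are each Tour Winner, so the next rule applies.
Among Adeyemi and Johansson, alphabetically by surname: Adeyemi before Johansson.
Achebe, Brennan and Nguyen are each Defending Champion, so the next rule applies.
Among Achebe, Brennan and Nguyen, alphabetically by surname: Achebe before Brennan before Nguyen.
So Adeyemi takes precedence.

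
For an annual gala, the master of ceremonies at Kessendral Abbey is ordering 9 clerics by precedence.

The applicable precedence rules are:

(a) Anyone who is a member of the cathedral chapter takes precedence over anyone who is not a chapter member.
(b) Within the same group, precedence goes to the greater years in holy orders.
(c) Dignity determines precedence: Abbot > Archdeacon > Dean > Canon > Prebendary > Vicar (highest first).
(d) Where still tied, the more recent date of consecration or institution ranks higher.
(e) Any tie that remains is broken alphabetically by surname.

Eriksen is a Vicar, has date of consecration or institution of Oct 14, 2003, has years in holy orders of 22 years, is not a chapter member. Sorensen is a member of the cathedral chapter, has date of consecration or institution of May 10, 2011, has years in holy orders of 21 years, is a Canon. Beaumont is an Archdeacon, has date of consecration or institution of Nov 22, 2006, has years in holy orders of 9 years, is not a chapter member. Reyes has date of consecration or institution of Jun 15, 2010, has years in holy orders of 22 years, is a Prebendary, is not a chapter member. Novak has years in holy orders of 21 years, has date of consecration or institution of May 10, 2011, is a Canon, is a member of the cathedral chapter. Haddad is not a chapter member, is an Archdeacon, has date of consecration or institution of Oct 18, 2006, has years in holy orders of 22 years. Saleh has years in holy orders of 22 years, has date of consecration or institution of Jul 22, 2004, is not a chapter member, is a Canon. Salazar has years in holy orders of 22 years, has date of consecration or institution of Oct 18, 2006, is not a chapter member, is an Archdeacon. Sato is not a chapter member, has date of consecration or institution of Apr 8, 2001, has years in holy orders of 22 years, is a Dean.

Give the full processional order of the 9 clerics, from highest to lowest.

By the first rule: Novak and Sorensen (both a member of the cathedral chapter); then Haddad, Salazar, Sato, Saleh, Reyes, Eriksen and Beaumont (each not a chapter member).
Novak and Sorensen both have years in holy orders 21 years, so the next rule applies.
Novak and Sorensen are each Canon, so the next rule applies.
Novak and Sorensen both have date of consecration or institution May 10, 2011, so the next rule applies.
Among Novak and Sorensen, alphabetically by surname: Novak before Sorensen.
Among Haddad, Salazar, Sato, Saleh, Reyes, Eriksen and Beaumont, by years in holy orders (higher first): Haddad, Salazar, Sato, Saleh, Reyes and Eriksen (22 years) before Beaumont (9 years).
Among Haddad, Salazar, Sato, Saleh, Reyes and Eriksen, by dignity: Haddad and Salazar (Archdeacon) before Sato (Dean) before Saleh (Canon) before Reyes (Prebendary) before Eriksen (Vicar).
Haddad and Salazar both have date of consecration or institution Oct 18, 2006, so the next rule applies.
Among Haddad and Salazar, alphabetically by surname: Haddad before Salazar.
Full order: Novak, Sorensen, Haddad, Salazar, Sato, Saleh, Reyes, Eriksen, Beaumont.

Novak, Sorensen, Haddad, Salazar, Sato, Saleh, Reyes, Eriksen, Beaumont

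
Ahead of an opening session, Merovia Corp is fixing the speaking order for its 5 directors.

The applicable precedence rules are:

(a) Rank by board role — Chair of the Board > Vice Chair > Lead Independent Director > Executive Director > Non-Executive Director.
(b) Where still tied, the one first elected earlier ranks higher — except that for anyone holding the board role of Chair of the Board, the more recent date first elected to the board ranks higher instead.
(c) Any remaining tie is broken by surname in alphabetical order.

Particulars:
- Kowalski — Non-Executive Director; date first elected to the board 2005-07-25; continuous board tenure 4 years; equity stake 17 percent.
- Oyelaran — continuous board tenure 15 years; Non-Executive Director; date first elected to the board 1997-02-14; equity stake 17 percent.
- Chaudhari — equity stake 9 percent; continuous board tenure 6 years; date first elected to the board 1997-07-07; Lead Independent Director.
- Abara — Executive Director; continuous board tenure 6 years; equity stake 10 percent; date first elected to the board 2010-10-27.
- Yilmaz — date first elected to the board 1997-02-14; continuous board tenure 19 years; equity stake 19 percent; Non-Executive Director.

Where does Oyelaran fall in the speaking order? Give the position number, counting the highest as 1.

3

By board role: Chaudhari (Lead Independent Director); then Abara (Executive Director); then Oyelaran, Yilmaz and Kowalski (Non-Executive Director).
Among Oyelaran, Yilmaz and Kowalski, by date first elected to the board (earlier first): Oyelaran and Yilmaz (1997-02-14) before Kowalski (2005-07-25).
Among Oyelaran and Yilmaz, alphabetically by surname: Oyelaran before Yilmaz.
Order: Chaudhari, Abara, Oyelaran, Yilmaz, Kowalski. So position 3.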